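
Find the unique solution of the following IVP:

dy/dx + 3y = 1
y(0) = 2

General solution: y = 1/3 + Ce^(-3x)
Applying y(0) = 2: C = 2 - 1/3 = 5/3
Particular solution: y = 1/3 + (5/3)e^(-3x)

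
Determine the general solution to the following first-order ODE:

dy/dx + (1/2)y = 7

Using integrating factor method:

General solution: y = 14 + Ce^(-x/2)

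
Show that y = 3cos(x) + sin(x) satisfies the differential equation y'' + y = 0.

Verification:
y'' = -3cos(x) - sin(x)
y'' + y = 0 ✓

Yes, it is a solution.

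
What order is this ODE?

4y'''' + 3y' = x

The order is 4 (highest derivative is of order 4).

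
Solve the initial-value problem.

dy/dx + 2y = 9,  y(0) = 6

General solution: y = 9/2 + Ce^(-2x)
Applying y(0) = 6: C = 6 - 9/2 = 3/2
Particular solution: y = 9/2 + (3/2)e^(-2x)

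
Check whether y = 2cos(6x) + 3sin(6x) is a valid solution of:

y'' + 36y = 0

Verification:
y'' = -72cos(6x) - 108sin(6x)
y'' + 36y = 0 ✓

Yes, it is a solution.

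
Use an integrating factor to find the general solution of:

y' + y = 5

Using integrating factor method:

General solution: y = 5 + Ce^(-x)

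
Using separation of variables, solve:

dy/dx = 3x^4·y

Separating variables and integrating:
ln|y| = 3x^5/5 + C

General solution: y = Ce^(3x^5/5)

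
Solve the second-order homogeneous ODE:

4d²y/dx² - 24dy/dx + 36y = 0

Characteristic equation: 4r² - 24r + 36 = 0
Divide by 4: r² - 6r + 9 = 0
Factored: (r - 3)² = 0
Repeated root: r = 3
General solution: y = (C₁ + C₂x)e^(3x)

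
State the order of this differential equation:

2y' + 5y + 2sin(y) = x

The order is 1 (highest derivative is of order 1).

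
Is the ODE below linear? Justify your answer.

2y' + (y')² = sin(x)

No. Nonlinear ((y')² term)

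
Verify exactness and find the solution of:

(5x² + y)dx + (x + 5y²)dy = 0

Verify exactness: ∂M/∂y = ∂N/∂x ✓
Find F(x,y) such that ∂F/∂x = M, ∂F/∂y = N
Solution: 5x³/3 + xy + 5y³/3 = C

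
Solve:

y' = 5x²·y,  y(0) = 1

General solution: y = Ce^(5x³/3)
Applying IC y(0) = 1:
Particular solution: y = e^(5x³/3)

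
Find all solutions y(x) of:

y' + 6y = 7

Using integrating factor method:

General solution: y = 7/6 + Ce^(-6x)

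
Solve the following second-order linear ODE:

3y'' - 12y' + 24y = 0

Characteristic equation: 3r² - 12r + 24 = 0
Divide by 3: r² - 4r + 8 = 0
Roots: r = 2 ± 2i (complex conjugates)
General solution: y = e^(2x)(C₁cos(2x) + C₂sin(2x))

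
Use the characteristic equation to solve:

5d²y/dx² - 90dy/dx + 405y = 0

Characteristic equation: 5r² - 90r + 405 = 0
Divide by 5: r² - 18r + 81 = 0
Factored: (r - 9)² = 0
Repeated root: r = 9
General solution: y = (C₁ + C₂x)e^(9x)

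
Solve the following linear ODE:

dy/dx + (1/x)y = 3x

Using integrating factor method:

General solution: y = x^2 + C/x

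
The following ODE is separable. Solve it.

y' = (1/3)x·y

Separating variables and integrating:
ln|y| = x^2/6 + C

General solution: y = Ce^(x^2/6)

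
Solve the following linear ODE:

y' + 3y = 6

Using integrating factor method:

General solution: y = 2 + Ce^(-3x)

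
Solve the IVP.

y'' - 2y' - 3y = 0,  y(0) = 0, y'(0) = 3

General solution: y = C₁e^(3x) + C₂e^(-x)
Applying ICs: C₁ = 3/4, C₂ = -3/4
Particular solution: y = (3/4)e^(3x) - (3/4)e^(-x)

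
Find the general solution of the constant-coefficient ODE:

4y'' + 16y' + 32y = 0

Characteristic equation: 4r² + 16r + 32 = 0
Divide by 4: r² + 4r + 8 = 0
Roots: r = -2 ± 2i (complex conjugates)
General solution: y = e^(-2x)(C₁cos(2x) + C₂sin(2x))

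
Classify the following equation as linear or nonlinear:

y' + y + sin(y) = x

Nonlinear (sin(y) is nonlinear in y)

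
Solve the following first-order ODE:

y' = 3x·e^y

Separating variables and integrating:
-e^(-y) = 3x²/2 + C

General solution: y = -ln(C - 3x²/2)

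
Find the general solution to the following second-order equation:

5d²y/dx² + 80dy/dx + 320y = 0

Characteristic equation: 5r² + 80r + 320 = 0
Divide by 5: r² + 16r + 64 = 0
Factored: (r + 8)² = 0
Repeated root: r = -8
General solution: y = (C₁ + C₂x)e^(-8x)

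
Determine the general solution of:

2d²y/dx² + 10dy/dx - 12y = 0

Characteristic equation: 2r² + 10r - 12 = 0
Divide by 2: r² + 5r - 6 = 0
Roots: r = 1, -6 (distinct real)
General solution: y = C₁e^x + C₂e^(-6x)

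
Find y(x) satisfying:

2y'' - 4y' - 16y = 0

Characteristic equation: 2r² - 4r - 16 = 0
Divide by 2: r² - 2r - 8 = 0
Roots: r = 4, -2 (distinct real)
General solution: y = C₁e^(4x) + C₂e^(-2x)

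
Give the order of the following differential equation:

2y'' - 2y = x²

The order is 2 (highest derivative is of order 2).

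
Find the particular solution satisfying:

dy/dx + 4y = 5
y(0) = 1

General solution: y = 5/4 + Ce^(-4x)
Applying y(0) = 1: C = 1 - 5/4 = -1/4
Particular solution: y = 5/4 - (1/4)e^(-4x)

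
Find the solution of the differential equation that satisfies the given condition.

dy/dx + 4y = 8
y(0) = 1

General solution: y = 2 + Ce^(-4x)
Applying y(0) = 1: C = 1 - 2 = -1
Particular solution: y = 2 - e^(-4x)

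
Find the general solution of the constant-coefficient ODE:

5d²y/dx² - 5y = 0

Characteristic equation: 5r² - 5 = 0
Divide by 5: r² - 1 = 0
Roots: r = 1, -1 (distinct real)
General solution: y = C₁e^x + C₂e^(-x)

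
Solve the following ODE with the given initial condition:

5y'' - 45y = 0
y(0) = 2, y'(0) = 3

General solution: y = C₁e^(3x) + C₂e^(-3x)
Applying ICs: C₁ = 3/2, C₂ = 1/2
Particular solution: y = (3/2)e^(3x) + (1/2)e^(-3x)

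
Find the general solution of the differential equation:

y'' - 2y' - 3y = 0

Characteristic equation: r² - 2r - 3 = 0
Roots: r = 3, -1 (distinct real)
General solution: y = C₁e^(3x) + C₂e^(-x)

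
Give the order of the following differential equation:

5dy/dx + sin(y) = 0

The order is 1 (highest derivative is of order 1).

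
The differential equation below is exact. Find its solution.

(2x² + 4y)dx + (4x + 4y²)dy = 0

Verify exactness: ∂M/∂y = ∂N/∂x ✓
Find F(x,y) such that ∂F/∂x = M, ∂F/∂y = N
Solution: 2x³/3 + 4xy + 4y³/3 = C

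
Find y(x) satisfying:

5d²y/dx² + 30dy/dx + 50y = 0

Characteristic equation: 5r² + 30r + 50 = 0
Divide by 5: r² + 6r + 10 = 0
Roots: r = -3 ± i (complex conjugates)
General solution: y = e^(-3x)(C₁cos(x) + C₂sin(x))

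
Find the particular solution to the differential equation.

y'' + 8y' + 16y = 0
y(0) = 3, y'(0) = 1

General solution: y = (C₁ + C₂x)e^(-4x)
Repeated root r = -4
Applying ICs: C₁ = 3, C₂ = 13
Particular solution: y = (3 + 13x)e^(-4x)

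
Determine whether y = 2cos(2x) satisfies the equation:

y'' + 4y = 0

Verification:
y'' = -8cos(2x)
y'' + 4y = 0 ✓

Yes, it is a solution.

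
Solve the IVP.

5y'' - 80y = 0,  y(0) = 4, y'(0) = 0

General solution: y = C₁e^(4x) + C₂e^(-4x)
Applying ICs: C₁ = 2, C₂ = 2
Particular solution: y = 2e^(4x) + 2e^(-4x)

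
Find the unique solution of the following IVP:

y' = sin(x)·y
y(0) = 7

General solution: y = Ce^(-cos(x))
Applying IC y(0) = 7:
Particular solution: y = 7e^(1-cos(x))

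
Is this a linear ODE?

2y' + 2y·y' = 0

No. Nonlinear (product y·y')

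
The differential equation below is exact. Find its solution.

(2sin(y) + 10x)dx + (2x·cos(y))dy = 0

Verify exactness: ∂M/∂y = ∂N/∂x ✓
Find F(x,y) such that ∂F/∂x = M, ∂F/∂y = N
Solution: 2x·sin(y) + 5x² = C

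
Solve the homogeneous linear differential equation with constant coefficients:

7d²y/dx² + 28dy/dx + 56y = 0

Characteristic equation: 7r² + 28r + 56 = 0
Divide by 7: r² + 4r + 8 = 0
Roots: r = -2 ± 2i (complex conjugates)
General solution: y = e^(-2x)(C₁cos(2x) + C₂sin(2x))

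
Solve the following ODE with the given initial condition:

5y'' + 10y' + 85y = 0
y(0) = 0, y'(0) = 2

General solution: y = e^(-x)(C₁cos(4x) + C₂sin(4x))
Complex roots r = -1 ± 4i
Applying ICs: C₁ = 0, C₂ = 1/2
Particular solution: y = e^(-x)((1/2)sin(4x))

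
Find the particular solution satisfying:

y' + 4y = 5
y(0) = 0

General solution: y = 5/4 + Ce^(-4x)
Applying y(0) = 0: C = 0 - 5/4 = -5/4
Particular solution: y = 5/4 - (5/4)e^(-4x)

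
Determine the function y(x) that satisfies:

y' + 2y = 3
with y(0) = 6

General solution: y = 3/2 + Ce^(-2x)
Applying y(0) = 6: C = 6 - 3/2 = 9/2
Particular solution: y = 3/2 + (9/2)e^(-2x)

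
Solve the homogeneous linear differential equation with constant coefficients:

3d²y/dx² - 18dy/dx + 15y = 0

Characteristic equation: 3r² - 18r + 15 = 0
Divide by 3: r² - 6r + 5 = 0
Roots: r = 5, 1 (distinct real)
General solution: y = C₁e^(5x) + C₂e^x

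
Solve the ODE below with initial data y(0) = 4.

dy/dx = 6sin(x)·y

General solution: y = Ce^(-6cos(x))
Applying IC y(0) = 4:
Particular solution: y = 4e^(6(1-cos(x)))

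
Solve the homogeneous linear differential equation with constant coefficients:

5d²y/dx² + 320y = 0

Characteristic equation: 5r² + 320 = 0
Divide by 5: r² + 64 = 0
Roots: r = ±8i (complex conjugates)
General solution: y = C₁cos(8x) + C₂sin(8x)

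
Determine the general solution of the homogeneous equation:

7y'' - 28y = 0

Characteristic equation: 7r² - 28 = 0
Divide by 7: r² - 4 = 0
Roots: r = 2, -2 (distinct real)
General solution: y = C₁e^(2x) + C₂e^(-2x)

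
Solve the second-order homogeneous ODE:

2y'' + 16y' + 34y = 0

Characteristic equation: 2r² + 16r + 34 = 0
Divide by 2: r² + 8r + 17 = 0
Roots: r = -4 ± i (complex conjugates)
General solution: y = e^(-4x)(C₁cos(x) + C₂sin(x))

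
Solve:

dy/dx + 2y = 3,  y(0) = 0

General solution: y = 3/2 + Ce^(-2x)
Applying y(0) = 0: C = 0 - 3/2 = -3/2
Particular solution: y = 3/2 - (3/2)e^(-2x)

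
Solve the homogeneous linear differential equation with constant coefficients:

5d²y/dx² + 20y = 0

Characteristic equation: 5r² + 20 = 0
Divide by 5: r² + 4 = 0
Roots: r = ±2i (complex conjugates)
General solution: y = C₁cos(2x) + C₂sin(2x)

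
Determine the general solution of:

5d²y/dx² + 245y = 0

Characteristic equation: 5r² + 245 = 0
Divide by 5: r² + 49 = 0
Roots: r = ±7i (complex conjugates)
General solution: y = C₁cos(7x) + C₂sin(7x)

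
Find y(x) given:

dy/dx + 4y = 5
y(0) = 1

General solution: y = 5/4 + Ce^(-4x)
Applying y(0) = 1: C = 1 - 5/4 = -1/4
Particular solution: y = 5/4 - (1/4)e^(-4x)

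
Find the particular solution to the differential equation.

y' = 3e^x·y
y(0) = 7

General solution: y = Ce^(3e^x)
Applying IC y(0) = 7:
Particular solution: y = 7e^(3(e^x - 1))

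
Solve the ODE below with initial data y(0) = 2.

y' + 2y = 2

General solution: y = 1 + Ce^(-2x)
Applying y(0) = 2: C = 2 - 1 = 1
Particular solution: y = 1 + e^(-2x)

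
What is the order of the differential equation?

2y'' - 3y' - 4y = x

The order is 2 (highest derivative is of order 2).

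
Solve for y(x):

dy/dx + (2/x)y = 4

Using integrating factor method:

General solution: y = (4/3)x + Cx^(-2)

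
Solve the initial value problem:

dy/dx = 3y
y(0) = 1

General solution: y = Ce^(3x)
Applying IC y(0) = 1:
Particular solution: y = e^(3x)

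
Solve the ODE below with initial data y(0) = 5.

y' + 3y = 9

General solution: y = 3 + Ce^(-3x)
Applying y(0) = 5: C = 5 - 3 = 2
Particular solution: y = 3 + 2e^(-3x)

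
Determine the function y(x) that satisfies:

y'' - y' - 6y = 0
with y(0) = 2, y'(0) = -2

General solution: y = C₁e^(3x) + C₂e^(-2x)
Applying ICs: C₁ = 2/5, C₂ = 8/5
Particular solution: y = (2/5)e^(3x) + (8/5)e^(-2x)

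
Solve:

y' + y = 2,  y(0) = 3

General solution: y = 2 + Ce^(-x)
Applying y(0) = 3: C = 3 - 2 = 1
Particular solution: y = 2 + e^(-x)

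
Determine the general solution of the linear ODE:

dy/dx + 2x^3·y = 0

Using integrating factor method:

General solution: y = Ce^(-x^4/2)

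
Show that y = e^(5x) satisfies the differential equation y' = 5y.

Verification:
y = e^(5x)
y' = 5e^(5x)
5y = 5e^(5x)
y' = 5y ✓

Yes, it is a solution.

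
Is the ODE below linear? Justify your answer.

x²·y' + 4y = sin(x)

Yes. Linear (y and its derivatives appear to the first power only, no products of y terms)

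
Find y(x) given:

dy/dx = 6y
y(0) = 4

General solution: y = Ce^(6x)
Applying IC y(0) = 4:
Particular solution: y = 4e^(6x)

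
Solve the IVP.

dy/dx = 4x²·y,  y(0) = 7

General solution: y = Ce^(4x³/3)
Applying IC y(0) = 7:
Particular solution: y = 7e^(4x³/3)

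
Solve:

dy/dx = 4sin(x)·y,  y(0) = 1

General solution: y = Ce^(-4cos(x))
Applying IC y(0) = 1:
Particular solution: y = e^(4(1-cos(x)))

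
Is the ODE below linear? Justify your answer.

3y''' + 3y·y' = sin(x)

No. Nonlinear (product y·y')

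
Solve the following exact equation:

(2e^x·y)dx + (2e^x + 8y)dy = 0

Verify exactness: ∂M/∂y = ∂N/∂x ✓
Find F(x,y) such that ∂F/∂x = M, ∂F/∂y = N
Solution: 2e^x·y + 4y² = C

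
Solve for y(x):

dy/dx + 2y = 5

Using integrating factor method:

General solution: y = 5/2 + Ce^(-2x)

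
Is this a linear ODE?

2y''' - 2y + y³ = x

No. Nonlinear (y³ term)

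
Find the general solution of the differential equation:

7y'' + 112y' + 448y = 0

Characteristic equation: 7r² + 112r + 448 = 0
Divide by 7: r² + 16r + 64 = 0
Factored: (r + 8)² = 0
Repeated root: r = -8
General solution: y = (C₁ + C₂x)e^(-8x)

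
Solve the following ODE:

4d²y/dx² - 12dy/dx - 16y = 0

Characteristic equation: 4r² - 12r - 16 = 0
Divide by 4: r² - 3r - 4 = 0
Roots: r = 4, -1 (distinct real)
General solution: y = C₁e^(4x) + C₂e^(-x)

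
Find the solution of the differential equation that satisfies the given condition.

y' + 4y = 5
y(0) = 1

General solution: y = 5/4 + Ce^(-4x)
Applying y(0) = 1: C = 1 - 5/4 = -1/4
Particular solution: y = 5/4 - (1/4)e^(-4x)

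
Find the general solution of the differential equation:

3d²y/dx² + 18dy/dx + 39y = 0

Characteristic equation: 3r² + 18r + 39 = 0
Divide by 3: r² + 6r + 13 = 0
Roots: r = -3 ± 2i (complex conjugates)
General solution: y = e^(-3x)(C₁cos(2x) + C₂sin(2x))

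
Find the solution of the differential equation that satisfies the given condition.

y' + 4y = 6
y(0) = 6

General solution: y = 3/2 + Ce^(-4x)
Applying y(0) = 6: C = 6 - 3/2 = 9/2
Particular solution: y = 3/2 + (9/2)e^(-4x)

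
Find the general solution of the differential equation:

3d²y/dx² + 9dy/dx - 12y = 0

Characteristic equation: 3r² + 9r - 12 = 0
Divide by 3: r² + 3r - 4 = 0
Roots: r = 1, -4 (distinct real)
General solution: y = C₁e^x + C₂e^(-4x)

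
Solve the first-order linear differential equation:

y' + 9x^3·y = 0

Using integrating factor method:

General solution: y = Ce^(-9x^4/4)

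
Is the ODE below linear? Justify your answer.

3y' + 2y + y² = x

No. Nonlinear (y² term)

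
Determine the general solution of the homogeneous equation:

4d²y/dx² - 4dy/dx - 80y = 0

Characteristic equation: 4r² - 4r - 80 = 0
Divide by 4: r² - r - 20 = 0
Roots: r = 5, -4 (distinct real)
General solution: y = C₁e^(5x) + C₂e^(-4x)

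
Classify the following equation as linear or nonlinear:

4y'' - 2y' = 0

Linear (y and its derivatives appear to the first power only, no products of y terms)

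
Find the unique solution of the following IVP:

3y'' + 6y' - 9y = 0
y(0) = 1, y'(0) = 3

General solution: y = C₁e^x + C₂e^(-3x)
Applying ICs: C₁ = 3/2, C₂ = -1/2
Particular solution: y = (3/2)e^x - (1/2)e^(-3x)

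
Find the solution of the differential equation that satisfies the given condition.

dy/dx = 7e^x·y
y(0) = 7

General solution: y = Ce^(7e^x)
Applying IC y(0) = 7:
Particular solution: y = 7e^(7(e^x - 1))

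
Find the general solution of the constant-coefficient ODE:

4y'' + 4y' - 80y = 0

Characteristic equation: 4r² + 4r - 80 = 0
Divide by 4: r² + r - 20 = 0
Roots: r = 4, -5 (distinct real)
General solution: y = C₁e^(4x) + C₂e^(-5x)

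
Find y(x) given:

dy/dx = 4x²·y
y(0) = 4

General solution: y = Ce^(4x³/3)
Applying IC y(0) = 4:
Particular solution: y = 4e^(4x³/3)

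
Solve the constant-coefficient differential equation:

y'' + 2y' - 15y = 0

Characteristic equation: r² + 2r - 15 = 0
Roots: r = 3, -5 (distinct real)
General solution: y = C₁e^(3x) + C₂e^(-5x)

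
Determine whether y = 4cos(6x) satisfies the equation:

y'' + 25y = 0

Verification:
y'' = -144cos(6x)
y'' + 25y ≠ 0 (frequency mismatch: got 36 instead of 25)

No, it is not a solution.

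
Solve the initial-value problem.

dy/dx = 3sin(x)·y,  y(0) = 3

General solution: y = Ce^(-3cos(x))
Applying IC y(0) = 3:
Particular solution: y = 3e^(3(1-cos(x)))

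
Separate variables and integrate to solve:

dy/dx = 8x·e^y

Separating variables and integrating:
-e^(-y) = 4x² + C

General solution: y = -ln(C - 4x²)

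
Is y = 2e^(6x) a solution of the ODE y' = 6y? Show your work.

Verification:
y = 2e^(6x)
y' = 12e^(6x)
6y = 12e^(6x)
y' = 6y ✓

Yes, it is a solution.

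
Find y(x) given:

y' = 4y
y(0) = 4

General solution: y = Ce^(4x)
Applying IC y(0) = 4:
Particular solution: y = 4e^(4x)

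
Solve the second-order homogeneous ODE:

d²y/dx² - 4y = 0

Characteristic equation: r² - 4 = 0
Roots: r = 2, -2 (distinct real)
General solution: y = C₁e^(2x) + C₂e^(-2x)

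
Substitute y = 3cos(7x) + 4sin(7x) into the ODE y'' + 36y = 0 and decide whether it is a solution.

Verification:
y'' = -147cos(7x) - 196sin(7x)
y'' + 36y ≠ 0 (frequency mismatch: got 49 instead of 36)

No, it is not a solution.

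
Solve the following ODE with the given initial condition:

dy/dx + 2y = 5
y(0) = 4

General solution: y = 5/2 + Ce^(-2x)
Applying y(0) = 4: C = 4 - 5/2 = 3/2
Particular solution: y = 5/2 + (3/2)e^(-2x)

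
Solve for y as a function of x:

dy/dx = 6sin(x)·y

Separating variables and integrating:
ln|y| = -6cos(x) + C

General solution: y = Ce^(-6cos(x))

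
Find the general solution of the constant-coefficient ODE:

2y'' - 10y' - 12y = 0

Characteristic equation: 2r² - 10r - 12 = 0
Divide by 2: r² - 5r - 6 = 0
Roots: r = 6, -1 (distinct real)
General solution: y = C₁e^(6x) + C₂e^(-x)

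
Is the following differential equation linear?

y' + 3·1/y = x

No. Nonlinear (1/y term)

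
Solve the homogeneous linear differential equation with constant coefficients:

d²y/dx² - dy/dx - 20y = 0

Characteristic equation: r² - r - 20 = 0
Roots: r = 5, -4 (distinct real)
General solution: y = C₁e^(5x) + C₂e^(-4x)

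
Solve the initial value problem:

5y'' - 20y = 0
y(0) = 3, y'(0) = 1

General solution: y = C₁e^(2x) + C₂e^(-2x)
Applying ICs: C₁ = 7/4, C₂ = 5/4
Particular solution: y = (7/4)e^(2x) + (5/4)e^(-2x)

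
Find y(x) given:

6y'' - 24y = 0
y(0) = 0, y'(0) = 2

General solution: y = C₁e^(2x) + C₂e^(-2x)
Applying ICs: C₁ = 1/2, C₂ = -1/2
Particular solution: y = (1/2)e^(2x) - (1/2)e^(-2x)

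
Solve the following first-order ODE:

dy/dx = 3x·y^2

Separating variables and integrating:
-1/y = 3x^2/2 + C

General solution: y^-1 = (-3/2)x^2 + C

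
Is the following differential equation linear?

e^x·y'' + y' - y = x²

Yes. Linear (y and its derivatives appear to the first power only, no products of y terms)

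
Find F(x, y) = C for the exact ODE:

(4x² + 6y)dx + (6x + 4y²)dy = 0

Verify exactness: ∂M/∂y = ∂N/∂x ✓
Find F(x,y) such that ∂F/∂x = M, ∂F/∂y = N
Solution: 4x³/3 + 6xy + 4y³/3 = C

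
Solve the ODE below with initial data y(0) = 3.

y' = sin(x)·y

General solution: y = Ce^(-cos(x))
Applying IC y(0) = 3:
Particular solution: y = 3e^(1-cos(x))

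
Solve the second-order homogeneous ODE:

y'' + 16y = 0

Characteristic equation: r² + 16 = 0
Roots: r = ±4i (complex conjugates)
General solution: y = C₁cos(4x) + C₂sin(4x)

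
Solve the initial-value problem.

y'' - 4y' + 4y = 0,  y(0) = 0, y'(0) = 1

General solution: y = (C₁ + C₂x)e^(2x)
Repeated root r = 2
Applying ICs: C₁ = 0, C₂ = 1
Particular solution: y = xe^(2x)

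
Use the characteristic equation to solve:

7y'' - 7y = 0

Characteristic equation: 7r² - 7 = 0
Divide by 7: r² - 1 = 0
Roots: r = 1, -1 (distinct real)
General solution: y = C₁e^x + C₂e^(-x)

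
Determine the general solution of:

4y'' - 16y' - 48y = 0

Characteristic equation: 4r² - 16r - 48 = 0
Divide by 4: r² - 4r - 12 = 0
Roots: r = 6, -2 (distinct real)
General solution: y = C₁e^(6x) + C₂e^(-2x)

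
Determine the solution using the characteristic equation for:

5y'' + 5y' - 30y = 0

Characteristic equation: 5r² + 5r - 30 = 0
Divide by 5: r² + r - 6 = 0
Roots: r = 2, -3 (distinct real)
General solution: y = C₁e^(2x) + C₂e^(-3x)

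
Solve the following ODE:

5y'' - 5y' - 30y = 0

Characteristic equation: 5r² - 5r - 30 = 0
Divide by 5: r² - r - 6 = 0
Roots: r = 3, -2 (distinct real)
General solution: y = C₁e^(3x) + C₂e^(-2x)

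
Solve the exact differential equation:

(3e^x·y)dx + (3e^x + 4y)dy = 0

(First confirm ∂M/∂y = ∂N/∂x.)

Verify exactness: ∂M/∂y = ∂N/∂x ✓
Find F(x,y) such that ∂F/∂x = M, ∂F/∂y = N
Solution: 3e^x·y + 2y² = C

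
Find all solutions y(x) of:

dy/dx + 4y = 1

Using integrating factor method:

General solution: y = 1/4 + Ce^(-4x)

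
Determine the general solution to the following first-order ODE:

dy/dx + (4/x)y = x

Using integrating factor method:

General solution: y = (1/6)x^2 + Cx^(-4)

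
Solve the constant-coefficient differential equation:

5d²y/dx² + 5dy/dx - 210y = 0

Characteristic equation: 5r² + 5r - 210 = 0
Divide by 5: r² + r - 42 = 0
Roots: r = 6, -7 (distinct real)
General solution: y = C₁e^(6x) + C₂e^(-7x)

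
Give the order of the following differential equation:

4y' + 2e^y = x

The order is 1 (highest derivative is of order 1).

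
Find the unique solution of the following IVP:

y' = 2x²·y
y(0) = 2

General solution: y = Ce^(2x³/3)
Applying IC y(0) = 2:
Particular solution: y = 2e^(2x³/3)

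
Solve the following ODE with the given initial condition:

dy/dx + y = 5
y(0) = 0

General solution: y = 5 + Ce^(-x)
Applying y(0) = 0: C = 0 - 5 = -5
Particular solution: y = 5 - 5e^(-x)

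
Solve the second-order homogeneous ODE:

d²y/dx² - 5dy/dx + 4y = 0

Characteristic equation: r² - 5r + 4 = 0
Roots: r = 4, 1 (distinct real)
General solution: y = C₁e^(4x) + C₂e^x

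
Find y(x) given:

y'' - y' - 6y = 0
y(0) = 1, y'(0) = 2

General solution: y = C₁e^(3x) + C₂e^(-2x)
Applying ICs: C₁ = 4/5, C₂ = 1/5
Particular solution: y = (4/5)e^(3x) + (1/5)e^(-2x)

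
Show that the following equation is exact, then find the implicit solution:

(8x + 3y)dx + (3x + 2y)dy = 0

Verify exactness: ∂M/∂y = ∂N/∂x ✓
Find F(x,y) such that ∂F/∂x = M, ∂F/∂y = N
Solution: 4x² + 3xy + y² = C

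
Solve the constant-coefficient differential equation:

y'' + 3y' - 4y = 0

Characteristic equation: r² + 3r - 4 = 0
Roots: r = 1, -4 (distinct real)
General solution: y = C₁e^x + C₂e^(-4x)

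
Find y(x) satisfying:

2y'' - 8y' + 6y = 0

Characteristic equation: 2r² - 8r + 6 = 0
Divide by 2: r² - 4r + 3 = 0
Roots: r = 3, 1 (distinct real)
General solution: y = C₁e^(3x) + C₂e^x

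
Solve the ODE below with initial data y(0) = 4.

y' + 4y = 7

General solution: y = 7/4 + Ce^(-4x)
Applying y(0) = 4: C = 4 - 7/4 = 9/4
Particular solution: y = 7/4 + (9/4)e^(-4x)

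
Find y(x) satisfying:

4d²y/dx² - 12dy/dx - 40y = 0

Characteristic equation: 4r² - 12r - 40 = 0
Divide by 4: r² - 3r - 10 = 0
Roots: r = 5, -2 (distinct real)
General solution: y = C₁e^(5x) + C₂e^(-2x)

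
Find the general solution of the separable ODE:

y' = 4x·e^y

Separating variables and integrating:
-e^(-y) = 2x² + C

General solution: y = -ln(C - 2x²)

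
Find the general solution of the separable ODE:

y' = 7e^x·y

Separating variables and integrating:
ln|y| = 7e^x + C

General solution: y = Ce^(7e^x)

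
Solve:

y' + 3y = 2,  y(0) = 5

General solution: y = 2/3 + Ce^(-3x)
Applying y(0) = 5: C = 5 - 2/3 = 13/3
Particular solution: y = 2/3 + (13/3)e^(-3x)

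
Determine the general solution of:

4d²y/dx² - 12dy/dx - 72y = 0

Characteristic equation: 4r² - 12r - 72 = 0
Divide by 4: r² - 3r - 18 = 0
Roots: r = 6, -3 (distinct real)
General solution: y = C₁e^(6x) + C₂e^(-3x)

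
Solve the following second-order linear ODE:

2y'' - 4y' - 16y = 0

Characteristic equation: 2r² - 4r - 16 = 0
Divide by 2: r² - 2r - 8 = 0
Roots: r = 4, -2 (distinct real)
General solution: y = C₁e^(4x) + C₂e^(-2x)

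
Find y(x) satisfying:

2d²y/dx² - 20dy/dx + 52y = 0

Characteristic equation: 2r² - 20r + 52 = 0
Divide by 2: r² - 10r + 26 = 0
Roots: r = 5 ± i (complex conjugates)
General solution: y = e^(5x)(C₁cos(x) + C₂sin(x))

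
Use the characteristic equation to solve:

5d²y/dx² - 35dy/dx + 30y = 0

Characteristic equation: 5r² - 35r + 30 = 0
Divide by 5: r² - 7r + 6 = 0
Roots: r = 1, 6 (distinct real)
General solution: y = C₁e^x + C₂e^(6x)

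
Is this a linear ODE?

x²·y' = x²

Yes. Linear (y and its derivatives appear to the first power only, no products of y terms)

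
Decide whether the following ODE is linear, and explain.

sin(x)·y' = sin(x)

Linear (y and its derivatives appear to the first power only, no products of y terms)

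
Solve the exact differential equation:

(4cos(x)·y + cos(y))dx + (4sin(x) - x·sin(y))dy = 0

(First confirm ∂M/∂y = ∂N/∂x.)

Verify exactness: ∂M/∂y = ∂N/∂x ✓
Find F(x,y) such that ∂F/∂x = M, ∂F/∂y = N
Solution: 4sin(x)·y + x·cos(y) = C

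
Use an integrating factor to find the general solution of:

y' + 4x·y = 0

Using integrating factor method:

General solution: y = Ce^(-2x^2)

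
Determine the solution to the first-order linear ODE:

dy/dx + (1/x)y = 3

Using integrating factor method:

General solution: y = (3/2)x + C/x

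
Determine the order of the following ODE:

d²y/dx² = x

The order is 2 (highest derivative is of order 2).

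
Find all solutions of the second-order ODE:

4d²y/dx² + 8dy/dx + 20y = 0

Characteristic equation: 4r² + 8r + 20 = 0
Divide by 4: r² + 2r + 5 = 0
Roots: r = -1 ± 2i (complex conjugates)
General solution: y = e^(-x)(C₁cos(2x) + C₂sin(2x))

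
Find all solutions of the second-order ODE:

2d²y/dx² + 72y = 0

Characteristic equation: 2r² + 72 = 0
Divide by 2: r² + 36 = 0
Roots: r = ±6i (complex conjugates)
General solution: y = C₁cos(6x) + C₂sin(6x)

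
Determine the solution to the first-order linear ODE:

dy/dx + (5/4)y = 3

Using integrating factor method:

General solution: y = 12/5 + Ce^(-5x/4)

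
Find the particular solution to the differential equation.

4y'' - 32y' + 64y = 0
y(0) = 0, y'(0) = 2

General solution: y = (C₁ + C₂x)e^(4x)
Repeated root r = 4
Applying ICs: C₁ = 0, C₂ = 2
Particular solution: y = 2xe^(4x)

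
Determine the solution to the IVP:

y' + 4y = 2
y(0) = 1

General solution: y = 1/2 + Ce^(-4x)
Applying y(0) = 1: C = 1 - 1/2 = 1/2
Particular solution: y = 1/2 + (1/2)e^(-4x)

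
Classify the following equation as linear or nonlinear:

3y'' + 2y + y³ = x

Nonlinear (y³ term)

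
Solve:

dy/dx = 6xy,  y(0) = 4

General solution: y = Ce^(3x²)
Applying IC y(0) = 4:
Particular solution: y = 4e^(3x²)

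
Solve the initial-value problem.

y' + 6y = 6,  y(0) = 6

General solution: y = 1 + Ce^(-6x)
Applying y(0) = 6: C = 6 - 1 = 5
Particular solution: y = 1 + 5e^(-6x)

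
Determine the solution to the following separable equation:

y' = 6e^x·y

Separating variables and integrating:
ln|y| = 6e^x + C

General solution: y = Ce^(6e^x)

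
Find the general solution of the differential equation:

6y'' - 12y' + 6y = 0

Characteristic equation: 6r² - 12r + 6 = 0
Divide by 6: r² - 2r + 1 = 0
Factored: (r - 1)² = 0
Repeated root: r = 1
General solution: y = (C₁ + C₂x)e^x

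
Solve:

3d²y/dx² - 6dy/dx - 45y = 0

Characteristic equation: 3r² - 6r - 45 = 0
Divide by 3: r² - 2r - 15 = 0
Roots: r = 5, -3 (distinct real)
General solution: y = C₁e^(5x) + C₂e^(-3x)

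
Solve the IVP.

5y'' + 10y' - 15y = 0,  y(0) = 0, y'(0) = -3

General solution: y = C₁e^x + C₂e^(-3x)
Applying ICs: C₁ = -3/4, C₂ = 3/4
Particular solution: y = -(3/4)e^x + (3/4)e^(-3x)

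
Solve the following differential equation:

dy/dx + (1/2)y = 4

Using integrating factor method:

General solution: y = 8 + Ce^(-x/2)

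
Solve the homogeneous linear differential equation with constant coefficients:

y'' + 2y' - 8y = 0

Characteristic equation: r² + 2r - 8 = 0
Roots: r = 2, -4 (distinct real)
General solution: y = C₁e^(2x) + C₂e^(-4x)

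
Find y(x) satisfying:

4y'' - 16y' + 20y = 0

Characteristic equation: 4r² - 16r + 20 = 0
Divide by 4: r² - 4r + 5 = 0
Roots: r = 2 ± i (complex conjugates)
General solution: y = e^(2x)(C₁cos(x) + C₂sin(x))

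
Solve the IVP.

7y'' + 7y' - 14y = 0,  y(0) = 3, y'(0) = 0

General solution: y = C₁e^x + C₂e^(-2x)
Applying ICs: C₁ = 2, C₂ = 1
Particular solution: y = 2e^x + e^(-2x)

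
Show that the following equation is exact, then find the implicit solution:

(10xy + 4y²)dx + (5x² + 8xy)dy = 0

Verify exactness: ∂M/∂y = ∂N/∂x ✓
Find F(x,y) such that ∂F/∂x = M, ∂F/∂y = N
Solution: 5x²y + 4xy² = C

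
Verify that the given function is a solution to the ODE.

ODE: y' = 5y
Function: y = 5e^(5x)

Verification:
y = 5e^(5x)
y' = 25e^(5x)
5y = 25e^(5x)
y' = 5y ✓

Yes, it is a solution.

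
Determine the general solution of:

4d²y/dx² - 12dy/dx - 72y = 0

Characteristic equation: 4r² - 12r - 72 = 0
Divide by 4: r² - 3r - 18 = 0
Roots: r = 6, -3 (distinct real)
General solution: y = C₁e^(6x) + C₂e^(-3x)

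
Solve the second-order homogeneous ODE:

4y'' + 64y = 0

Characteristic equation: 4r² + 64 = 0
Divide by 4: r² + 16 = 0
Roots: r = ±4i (complex conjugates)
General solution: y = C₁cos(4x) + C₂sin(4x)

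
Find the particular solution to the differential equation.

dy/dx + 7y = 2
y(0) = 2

General solution: y = 2/7 + Ce^(-7x)
Applying y(0) = 2: C = 2 - 2/7 = 12/7
Particular solution: y = 2/7 + (12/7)e^(-7x)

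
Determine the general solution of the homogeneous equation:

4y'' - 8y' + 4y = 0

Characteristic equation: 4r² - 8r + 4 = 0
Divide by 4: r² - 2r + 1 = 0
Factored: (r - 1)² = 0
Repeated root: r = 1
General solution: y = (C₁ + C₂x)e^x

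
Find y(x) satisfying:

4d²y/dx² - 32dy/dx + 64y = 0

Characteristic equation: 4r² - 32r + 64 = 0
Divide by 4: r² - 8r + 16 = 0
Factored: (r - 4)² = 0
Repeated root: r = 4
General solution: y = (C₁ + C₂x)e^(4x)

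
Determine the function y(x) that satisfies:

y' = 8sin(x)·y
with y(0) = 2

General solution: y = Ce^(-8cos(x))
Applying IC y(0) = 2:
Particular solution: y = 2e^(8(1-cos(x)))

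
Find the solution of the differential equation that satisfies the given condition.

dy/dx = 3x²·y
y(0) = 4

General solution: y = Ce^(x³)
Applying IC y(0) = 4:
Particular solution: y = 4e^(x³)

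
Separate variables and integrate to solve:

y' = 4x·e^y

Separating variables and integrating:
-e^(-y) = 2x² + C

General solution: y = -ln(C - 2x²)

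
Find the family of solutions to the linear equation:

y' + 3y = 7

Using integrating factor method:

General solution: y = 7/3 + Ce^(-3x)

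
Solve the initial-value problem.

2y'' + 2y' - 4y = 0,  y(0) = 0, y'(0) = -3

General solution: y = C₁e^x + C₂e^(-2x)
Applying ICs: C₁ = -1, C₂ = 1
Particular solution: y = -e^x + e^(-2x)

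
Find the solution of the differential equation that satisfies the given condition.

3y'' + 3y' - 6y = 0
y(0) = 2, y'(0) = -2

General solution: y = C₁e^x + C₂e^(-2x)
Applying ICs: C₁ = 2/3, C₂ = 4/3
Particular solution: y = (2/3)e^x + (4/3)e^(-2x)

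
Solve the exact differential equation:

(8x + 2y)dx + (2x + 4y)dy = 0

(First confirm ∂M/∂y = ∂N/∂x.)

Verify exactness: ∂M/∂y = ∂N/∂x ✓
Find F(x,y) such that ∂F/∂x = M, ∂F/∂y = N
Solution: 4x² + 2xy + 2y² = C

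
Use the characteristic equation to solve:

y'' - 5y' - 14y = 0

Characteristic equation: r² - 5r - 14 = 0
Roots: r = 7, -2 (distinct real)
General solution: y = C₁e^(7x) + C₂e^(-2x)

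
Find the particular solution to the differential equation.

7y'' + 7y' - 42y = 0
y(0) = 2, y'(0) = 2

General solution: y = C₁e^(2x) + C₂e^(-3x)
Applying ICs: C₁ = 8/5, C₂ = 2/5
Particular solution: y = (8/5)e^(2x) + (2/5)e^(-3x)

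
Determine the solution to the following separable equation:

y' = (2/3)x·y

Separating variables and integrating:
ln|y| = x^2/3 + C

General solution: y = Ce^(x^2/3)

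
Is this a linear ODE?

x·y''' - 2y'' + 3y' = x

Yes. Linear (y and its derivatives appear to the first power only, no products of y terms)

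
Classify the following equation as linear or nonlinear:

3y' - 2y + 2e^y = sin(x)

Nonlinear (e^y is nonlinear in y)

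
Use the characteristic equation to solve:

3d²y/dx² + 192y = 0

Characteristic equation: 3r² + 192 = 0
Divide by 3: r² + 64 = 0
Roots: r = ±8i (complex conjugates)
General solution: y = C₁cos(8x) + C₂sin(8x)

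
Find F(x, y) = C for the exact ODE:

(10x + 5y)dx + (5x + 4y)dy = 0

Verify exactness: ∂M/∂y = ∂N/∂x ✓
Find F(x,y) such that ∂F/∂x = M, ∂F/∂y = N
Solution: 5x² + 5xy + 2y² = C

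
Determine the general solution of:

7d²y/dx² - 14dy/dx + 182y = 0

Characteristic equation: 7r² - 14r + 182 = 0
Divide by 7: r² - 2r + 26 = 0
Roots: r = 1 ± 5i (complex conjugates)
General solution: y = e^x(C₁cos(5x) + C₂sin(5x))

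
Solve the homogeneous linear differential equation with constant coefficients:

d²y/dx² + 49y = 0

Characteristic equation: r² + 49 = 0
Roots: r = ±7i (complex conjugates)
General solution: y = C₁cos(7x) + C₂sin(7x)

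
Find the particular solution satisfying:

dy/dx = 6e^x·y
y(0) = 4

General solution: y = Ce^(6e^x)
Applying IC y(0) = 4:
Particular solution: y = 4e^(6(e^x - 1))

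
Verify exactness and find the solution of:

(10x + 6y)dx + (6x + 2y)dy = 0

Verify exactness: ∂M/∂y = ∂N/∂x ✓
Find F(x,y) such that ∂F/∂x = M, ∂F/∂y = N
Solution: 5x² + 6xy + y² = C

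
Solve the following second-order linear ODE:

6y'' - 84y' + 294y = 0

Characteristic equation: 6r² - 84r + 294 = 0
Divide by 6: r² - 14r + 49 = 0
Factored: (r - 7)² = 0
Repeated root: r = 7
General solution: y = (C₁ + C₂x)e^(7x)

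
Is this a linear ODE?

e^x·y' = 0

Yes. Linear (y and its derivatives appear to the first power only, no products of y terms)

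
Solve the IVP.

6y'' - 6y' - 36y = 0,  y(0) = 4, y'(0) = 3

General solution: y = C₁e^(3x) + C₂e^(-2x)
Applying ICs: C₁ = 11/5, C₂ = 9/5
Particular solution: y = (11/5)e^(3x) + (9/5)e^(-2x)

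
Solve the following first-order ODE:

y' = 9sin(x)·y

Separating variables and integrating:
ln|y| = -9cos(x) + C

General solution: y = Ce^(-9cos(x))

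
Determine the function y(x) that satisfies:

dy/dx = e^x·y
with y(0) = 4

General solution: y = Ce^(e^x)
Applying IC y(0) = 4:
Particular solution: y = 4e^(e^x - 1)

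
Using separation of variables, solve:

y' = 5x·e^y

Separating variables and integrating:
-e^(-y) = 5x²/2 + C

General solution: y = -ln(C - 5x²/2)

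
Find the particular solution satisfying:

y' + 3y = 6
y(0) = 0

General solution: y = 2 + Ce^(-3x)
Applying y(0) = 0: C = 0 - 2 = -2
Particular solution: y = 2 - 2e^(-3x)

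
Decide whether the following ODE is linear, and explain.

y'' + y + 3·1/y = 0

Nonlinear (1/y term)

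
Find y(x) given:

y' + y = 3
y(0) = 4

General solution: y = 3 + Ce^(-x)
Applying y(0) = 4: C = 4 - 3 = 1
Particular solution: y = 3 + e^(-x)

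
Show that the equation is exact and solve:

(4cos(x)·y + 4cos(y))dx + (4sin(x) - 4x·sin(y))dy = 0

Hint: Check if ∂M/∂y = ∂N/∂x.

Verify exactness: ∂M/∂y = ∂N/∂x ✓
Find F(x,y) such that ∂F/∂x = M, ∂F/∂y = N
Solution: 4sin(x)·y + 4x·cos(y) = C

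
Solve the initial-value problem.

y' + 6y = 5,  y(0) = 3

General solution: y = 5/6 + Ce^(-6x)
Applying y(0) = 3: C = 3 - 5/6 = 13/6
Particular solution: y = 5/6 + (13/6)e^(-6x)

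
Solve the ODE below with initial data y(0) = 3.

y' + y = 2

General solution: y = 2 + Ce^(-x)
Applying y(0) = 3: C = 3 - 2 = 1
Particular solution: y = 2 + e^(-x)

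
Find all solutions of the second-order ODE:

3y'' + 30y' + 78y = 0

Characteristic equation: 3r² + 30r + 78 = 0
Divide by 3: r² + 10r + 26 = 0
Roots: r = -5 ± i (complex conjugates)
General solution: y = e^(-5x)(C₁cos(x) + C₂sin(x))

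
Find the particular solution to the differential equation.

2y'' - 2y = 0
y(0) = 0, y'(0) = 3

General solution: y = C₁e^x + C₂e^(-x)
Applying ICs: C₁ = 3/2, C₂ = -3/2
Particular solution: y = (3/2)e^x - (3/2)e^(-x)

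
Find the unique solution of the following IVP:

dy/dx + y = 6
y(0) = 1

General solution: y = 6 + Ce^(-x)
Applying y(0) = 1: C = 1 - 6 = -5
Particular solution: y = 6 - 5e^(-x)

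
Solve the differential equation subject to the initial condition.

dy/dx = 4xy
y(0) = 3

General solution: y = Ce^(2x²)
Applying IC y(0) = 3:
Particular solution: y = 3e^(2x²)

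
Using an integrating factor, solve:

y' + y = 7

Using integrating factor method:

General solution: y = 7 + Ce^(-x)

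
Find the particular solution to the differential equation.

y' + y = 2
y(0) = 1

General solution: y = 2 + Ce^(-x)
Applying y(0) = 1: C = 1 - 2 = -1
Particular solution: y = 2 - e^(-x)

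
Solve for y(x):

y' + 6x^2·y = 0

Using integrating factor method:

General solution: y = Ce^(-2x^3)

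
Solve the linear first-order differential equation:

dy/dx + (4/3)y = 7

Using integrating factor method:

General solution: y = 21/4 + Ce^(-4x/3)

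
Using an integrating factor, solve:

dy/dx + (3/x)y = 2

Using integrating factor method:

General solution: y = (1/2)x + Cx^(-3)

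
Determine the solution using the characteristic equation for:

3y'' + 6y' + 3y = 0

Characteristic equation: 3r² + 6r + 3 = 0
Divide by 3: r² + 2r + 1 = 0
Factored: (r + 1)² = 0
Repeated root: r = -1
General solution: y = (C₁ + C₂x)e^(-x)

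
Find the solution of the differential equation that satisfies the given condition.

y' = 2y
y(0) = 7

General solution: y = Ce^(2x)
Applying IC y(0) = 7:
Particular solution: y = 7e^(2x)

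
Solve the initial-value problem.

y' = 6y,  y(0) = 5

General solution: y = Ce^(6x)
Applying IC y(0) = 5:
Particular solution: y = 5e^(6x)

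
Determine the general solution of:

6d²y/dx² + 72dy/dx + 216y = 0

Characteristic equation: 6r² + 72r + 216 = 0
Divide by 6: r² + 12r + 36 = 0
Factored: (r + 6)² = 0
Repeated root: r = -6
General solution: y = (C₁ + C₂x)e^(-6x)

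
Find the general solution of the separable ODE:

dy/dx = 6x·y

Separating variables and integrating:
ln|y| = 3x^2 + C

General solution: y = Ce^(3x^2)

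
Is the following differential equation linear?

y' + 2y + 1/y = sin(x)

No. Nonlinear (1/y term)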